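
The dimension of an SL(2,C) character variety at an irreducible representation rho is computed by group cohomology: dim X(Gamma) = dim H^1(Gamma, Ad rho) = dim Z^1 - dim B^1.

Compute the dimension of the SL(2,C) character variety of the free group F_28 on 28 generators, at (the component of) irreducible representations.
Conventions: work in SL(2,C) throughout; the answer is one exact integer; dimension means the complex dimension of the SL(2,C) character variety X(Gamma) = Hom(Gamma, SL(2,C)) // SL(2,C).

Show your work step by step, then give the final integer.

Here Gamma is free of rank 28 — no relator constrains a cocycle.
Z^1(Gamma, Ad rho) = (sl_2)^28: a cocycle is a free choice of one sl_2 vector per generator, so dim Z^1 = 3*28 = 84.
dim B^1 = 3: the coboundary map is injective because an irreducible image has centralizer 0 in sl_2.
Therefore dim X = 84 - 3 = 81.

81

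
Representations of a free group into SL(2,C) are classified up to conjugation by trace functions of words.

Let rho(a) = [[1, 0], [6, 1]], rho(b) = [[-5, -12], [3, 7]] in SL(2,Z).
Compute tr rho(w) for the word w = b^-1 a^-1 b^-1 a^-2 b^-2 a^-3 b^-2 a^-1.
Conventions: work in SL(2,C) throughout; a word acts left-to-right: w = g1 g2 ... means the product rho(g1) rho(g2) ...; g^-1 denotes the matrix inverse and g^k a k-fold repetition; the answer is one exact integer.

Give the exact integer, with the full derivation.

604586162

rho(b^-1) = [[7, 12], [-3, -5]]
... * rho(a^-1) = [[1, 0], [-6, 1]]  ->  [[-65, 12], [27, -5]]
... * rho(b^-1) = [[7, 12], [-3, -5]]  ->  [[-491, -840], [204, 349]]
... * rho(a^-1) = [[1, 0], [-6, 1]]  ->  [[4549, -840], [-1890, 349]]
... * rho(a^-1) = [[1, 0], [-6, 1]]  ->  [[9589, -840], [-3984, 349]]
... * rho(b^-1) = [[7, 12], [-3, -5]]  ->  [[69643, 119268], [-28935, -49553]]
... * rho(b^-1) = [[7, 12], [-3, -5]]  ->  [[129697, 239376], [-53886, -99455]]
... * rho(a^-1) = [[1, 0], [-6, 1]]  ->  [[-1306559, 239376], [542844, -99455]]
... * rho(a^-1) = [[1, 0], [-6, 1]]  ->  [[-2742815, 239376], [1139574, -99455]]
... * rho(a^-1) = [[1, 0], [-6, 1]]  ->  [[-4179071, 239376], [1736304, -99455]]
... * rho(b^-1) = [[7, 12], [-3, -5]]  ->  [[-29971625, -51345732], [12452493, 21332923]]
... * rho(b^-1) = [[7, 12], [-3, -5]]  ->  [[-55764179, -102930840], [23168682, 42765301]]
... * rho(a^-1) = [[1, 0], [-6, 1]]  ->  [[561820861, -102930840], [-233423124, 42765301]]
tr = 561820861 + 42765301 = 604586162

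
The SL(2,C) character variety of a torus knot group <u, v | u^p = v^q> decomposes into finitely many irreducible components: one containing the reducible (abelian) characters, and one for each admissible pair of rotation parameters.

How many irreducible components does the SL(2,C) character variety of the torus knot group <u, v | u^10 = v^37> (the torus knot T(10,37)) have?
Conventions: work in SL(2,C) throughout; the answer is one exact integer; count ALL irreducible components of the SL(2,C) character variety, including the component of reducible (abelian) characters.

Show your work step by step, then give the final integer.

163

Gamma = < u, v | u^10 = v^37 > (torus knot T(10,37)); the central element u^10 = v^37 acts as +I or -I in any irreducible SL(2,C) representation.
This locks tr(u) to 2*cos(pi*alpha/10), alpha in 1..9, and tr(v) to 2*cos(pi*beta/37), beta in 1..36, on each component of irreducible characters.
u^10 = (-1)^alpha I and v^37 = (-1)^beta I must agree, so alpha and beta have equal parity.
count pairs: odd alpha (5 choices) x odd beta (18), plus even alpha (4) x even beta (18): 5*18 + 4*18 = 162.
components with irreducible characters: 162; plus the single component of reducible (abelian) characters: total 163.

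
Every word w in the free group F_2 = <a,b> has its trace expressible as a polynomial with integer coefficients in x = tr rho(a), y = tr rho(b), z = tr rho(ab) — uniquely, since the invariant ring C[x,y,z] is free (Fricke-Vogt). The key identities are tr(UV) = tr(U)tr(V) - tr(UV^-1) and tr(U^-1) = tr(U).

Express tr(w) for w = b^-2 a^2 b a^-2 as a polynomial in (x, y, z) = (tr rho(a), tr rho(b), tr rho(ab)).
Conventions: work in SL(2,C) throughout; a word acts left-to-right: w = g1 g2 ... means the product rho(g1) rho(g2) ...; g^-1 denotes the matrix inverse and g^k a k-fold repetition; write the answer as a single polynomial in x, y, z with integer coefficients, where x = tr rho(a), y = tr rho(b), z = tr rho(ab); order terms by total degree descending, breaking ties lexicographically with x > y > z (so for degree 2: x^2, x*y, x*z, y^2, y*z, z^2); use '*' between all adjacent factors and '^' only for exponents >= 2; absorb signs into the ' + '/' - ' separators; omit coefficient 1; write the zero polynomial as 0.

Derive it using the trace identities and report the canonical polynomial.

trace(a^2 b) = trace(a) * trace(b a) - trace(b)   [square of a] = x*z - y
trace(a^2) = trace(a) * trace(a) - trace(1)   [square of a] = x^2 - 2
reduce: trace(b a^2 b) = trace(b) * trace(a^2 b) - trace(a^2)   [square of b] = x*y*z - x^2 - y^2 + 2
trace(b a b a) = trace(a b) * trace(a b) - trace(1)   [split at a repeated a] = z^2 - 2
so trace(b a b) = trace(b) * trace(a b) - trace(a)   [square of b] = y*z - x
trace(b a^2 b a) = trace(a) * trace(b a b a) - trace(b a b)   [square of a] = x*z^2 - y*z - x
so trace(a^2 b a^-1 b) = trace(b a^2 b) * trace(a) - trace(b a^2 b a)   [inverse elimination on a] = x^2*y*z - x^3 - x*y^2 - x*z^2 + y*z + 3*x
trace(b^-1 a^2 b a^-1) = trace(a^2 b a^-1) * trace(b) - trace(a^2 b a^-1 b)   [inverse elimination on b] = -x^2*y*z + x^3 + x*y^2 + x*z^2 - 3*x
so trace(b^-2 a^2 b a^-1) = trace(b^-1 a^2 b a^-1) * trace(b) - trace(b^-1 a^2 b a^-1 b)   [inverse elimination on b] = -x^2*y^2*z + x^3*y + x*y^3 + x*y*z^2 - 3*x*y - z
trace(b^-1 a^2) = trace(a^2) * trace(b) - trace(a^2 b)   [inverse elimination on b] = x^2*y - x*z - y
so trace(b^-2 a^2 b a^-2) = trace(b^-2 a^2 b a^-1) * trace(a) - trace(b^-2 a^2 b)   [inverse elimination on a] = -x^3*y^2*z + x^4*y + x^2*y^3 + x^2*y*z^2 - 4*x^2*y + y

-x^3*y^2*z + x^4*y + x^2*y^3 + x^2*y*z^2 - 4*x^2*y + y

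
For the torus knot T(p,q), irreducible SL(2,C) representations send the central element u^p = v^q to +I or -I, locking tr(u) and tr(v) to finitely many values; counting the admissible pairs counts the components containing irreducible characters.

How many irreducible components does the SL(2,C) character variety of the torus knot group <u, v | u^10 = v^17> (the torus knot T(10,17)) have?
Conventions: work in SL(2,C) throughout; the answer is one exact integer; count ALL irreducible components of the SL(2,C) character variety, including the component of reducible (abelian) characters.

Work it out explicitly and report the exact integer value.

73

In the torus knot group T(10,17), u^10 = v^17 is central, so an irreducible representation sends it to +I or -I (Schur).
This locks tr(u) to 2*cos(pi*alpha/10), alpha in 1..9, and tr(v) to 2*cos(pi*beta/17), beta in 1..16, on each component of irreducible characters.
u^10 = (-1)^alpha I and v^17 = (-1)^beta I must agree, so alpha and beta have equal parity.
count pairs: odd alpha (5 choices) x odd beta (8), plus even alpha (4) x even beta (8): 5*8 + 4*8 = 72.
Total: 72 irreducible-character components + 1 reducible (abelian) component = 73.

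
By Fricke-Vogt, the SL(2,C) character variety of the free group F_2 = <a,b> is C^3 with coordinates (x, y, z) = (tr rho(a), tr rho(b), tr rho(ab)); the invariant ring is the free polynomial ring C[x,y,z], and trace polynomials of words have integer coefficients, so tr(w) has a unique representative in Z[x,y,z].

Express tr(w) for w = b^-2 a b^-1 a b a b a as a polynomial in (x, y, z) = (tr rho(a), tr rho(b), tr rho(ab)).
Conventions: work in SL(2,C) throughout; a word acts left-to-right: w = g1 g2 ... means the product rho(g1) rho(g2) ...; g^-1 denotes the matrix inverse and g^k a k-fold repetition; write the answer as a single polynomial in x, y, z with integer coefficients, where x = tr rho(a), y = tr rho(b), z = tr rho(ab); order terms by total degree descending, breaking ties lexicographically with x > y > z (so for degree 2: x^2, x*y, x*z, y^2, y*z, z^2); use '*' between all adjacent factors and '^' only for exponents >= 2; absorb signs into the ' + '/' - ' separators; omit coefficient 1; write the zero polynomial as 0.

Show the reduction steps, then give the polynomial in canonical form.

x^2*y^3*z^2 - x*y^4*z - 2*x*y^2*z^3 - x^2*y^3 - x^2*y*z^2 + y^3*z^2 + y*z^4 + 5*x*y^2*z + x*z^3 + x^2*y - 4*y*z^2 - 2*x*z + y

use: trace(b a b a) = trace(a b) * trace(a b) - trace(1)  (split on a) = z^2 - 2
trace(b a b) = trace(b) * trace(a b) - trace(a)  (reduce the b square) = y*z - x
use: trace(a b a b a) = trace(a) * trace(b a b a) - trace(b a b)  (reduce the a square) = x*z^2 - y*z - x
use: trace(a^2 b a b a) = trace(a) * trace(a b a b a) - trace(a b a b)  (reduce the a square) = x^2*z^2 - x*y*z - x^2 - z^2 + 2
apply: trace(b a b a b a) = trace(b a b a) * trace(b a) - trace(a b)  (split on b) = z^3 - 3*z
use: trace(a b a) = trace(a) * trace(b a) - trace(b)  (reduce the a square) = x*z - y
trace(b a b a b) = trace(b) * trace(a b a b) - trace(a b a)  (reduce the b square) = y*z^2 - x*z - y
use: trace(a^2 b a b a b) = trace(a) * trace(b a b a b a) - trace(b a b a b)  (reduce the a square) = x*z^3 - y*z^2 - 2*x*z + y
trace(a^2 b a b a b^-1) = trace(a^2 b a b a) * trace(b) - trace(a^2 b a b a b)  (eliminate b^-1) = x^2*y*z^2 - x*y^2*z - x*z^3 - x^2*y + 2*x*z + y
trace(a b a b a b^-2 a) = trace(a^2 b a b a b^-1) * trace(b) - trace(a^2 b a b a)  (eliminate b^-1) = x^2*y^2*z^2 - x*y^3*z - x*y*z^3 - x^2*y^2 - x^2*z^2 + 3*x*y*z + x^2 + y^2 + z^2 - 2
trace(a b a b a b a b) = trace(a b) * trace(a b a b a b) - trace(a^-1 b^-1 a^-1 b^-1)  (split on a) = z^4 - 4*z^2 + 2
apply: trace(a b a b a b a b^-1) = trace(a b a b a b a) * trace(b) - trace(a b a b a b a b)  (eliminate b^-1) = x*y*z^3 - y^2*z^2 - z^4 - 2*x*y*z + y^2 + 4*z^2 - 2
use: trace(a b a b a b^-2 a b) = trace(a b a b a b a b^-1) * trace(b) - trace(a b a b a b a)  (eliminate b^-1) = x*y^2*z^3 - y^3*z^2 - y*z^4 - 2*x*y^2*z - x*z^3 + y^3 + 5*y*z^2 + 2*x*z - 3*y
trace(b^-2 a b^-1 a b a b a) = trace(a b a b a b^-2 a) * trace(b) - trace(a b a b a b^-2 a b)  (eliminate b^-1) = x^2*y^3*z^2 - x*y^4*z - 2*x*y^2*z^3 - x^2*y^3 - x^2*y*z^2 + y^3*z^2 + y*z^4 + 5*x*y^2*z + x*z^3 + x^2*y - 4*y*z^2 - 2*x*z + y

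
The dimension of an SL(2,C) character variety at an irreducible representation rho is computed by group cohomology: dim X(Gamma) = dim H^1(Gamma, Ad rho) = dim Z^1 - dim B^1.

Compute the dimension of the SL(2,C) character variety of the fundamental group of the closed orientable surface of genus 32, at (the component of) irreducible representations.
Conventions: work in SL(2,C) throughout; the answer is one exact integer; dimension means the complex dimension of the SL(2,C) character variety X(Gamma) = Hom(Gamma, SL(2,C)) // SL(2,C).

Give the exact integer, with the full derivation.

Gamma = pi_1(Sigma_32) = < a_1, b_1, ..., a_32, b_32 | prod [a_i, b_i] > has 2g = 64 generators and 1 relator.
A cocycle assigns one sl_2 vector per generator subject to the relator condition d_2(z) = 0: dim of the unconstrained space is 3*2g = 192.
H^2 = coker(d_2) is dual to H^0 = 0 at irreducible rho (Poincare duality), so d_2 is onto: dim Z^1 = 189.
As always at irreducible rho, dim B^1 = 3.
Hence dim X = 189 - 3 = 186.

186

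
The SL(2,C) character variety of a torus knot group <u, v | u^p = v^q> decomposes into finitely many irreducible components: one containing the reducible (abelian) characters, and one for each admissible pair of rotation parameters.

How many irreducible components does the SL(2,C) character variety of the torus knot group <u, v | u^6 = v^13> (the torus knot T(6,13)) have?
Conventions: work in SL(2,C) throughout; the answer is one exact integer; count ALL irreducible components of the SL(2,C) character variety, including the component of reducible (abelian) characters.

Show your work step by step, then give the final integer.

In the torus knot group T(6,13), u^6 = v^13 is central, so an irreducible representation sends it to +I or -I (Schur).
On an irreducible component, tr(u) is locked at 2*cos(pi*alpha/6) for some alpha in 1..5, and tr(v) at 2*cos(pi*beta/13) for some beta in 1..12.
Consistency of u^6 = (-1)^alpha I with v^13 = (-1)^beta I forces alpha = beta (mod 2).
Counting: 3 odd alphas x 6 odd betas + 2 even alphas x 6 even betas = 18 + 12 = 30.
components with irreducible characters: 30; plus the single component of reducible (abelian) characters: total 31.

31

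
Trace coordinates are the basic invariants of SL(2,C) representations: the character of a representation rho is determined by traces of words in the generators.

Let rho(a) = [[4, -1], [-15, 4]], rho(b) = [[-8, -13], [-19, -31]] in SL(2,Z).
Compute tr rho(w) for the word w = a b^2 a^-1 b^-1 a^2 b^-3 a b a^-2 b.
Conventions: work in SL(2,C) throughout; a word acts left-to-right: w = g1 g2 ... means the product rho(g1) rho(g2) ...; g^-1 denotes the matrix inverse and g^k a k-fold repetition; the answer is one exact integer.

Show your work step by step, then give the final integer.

-677532043453257010

rho(a) = [[4, -1], [-15, 4]]
... * rho(b) = [[-8, -13], [-19, -31]]  ->  [[-13, -21], [44, 71]]
... * rho(b) = [[-8, -13], [-19, -31]]  ->  [[503, 820], [-1701, -2773]]
... * rho(a^-1) = [[4, 1], [15, 4]]  ->  [[14312, 3783], [-48399, -12793]]
... * rho(b^-1) = [[-31, 13], [19, -8]]  ->  [[-371795, 155792], [1257302, -526843]]
... * rho(a) = [[4, -1], [-15, 4]]  ->  [[-3824060, 994963], [12931853, -3364674]]
... * rho(a) = [[4, -1], [-15, 4]]  ->  [[-30220685, 7803912], [102197522, -26390549]]
... * rho(b^-1) = [[-31, 13], [19, -8]]  ->  [[1085115563, -455300201], [-3669543613, 1539692178]]
... * rho(b^-1) = [[-31, 13], [19, -8]]  ->  [[-42289286272, 17748903927], [143010003385, -60021604393]]
... * rho(b^-1) = [[-31, 13], [19, -8]]  ->  [[1648197049045, -691751952952], [-5573720588402, 2339302879149]]
... * rho(a) = [[4, -1], [-15, 4]]  ->  [[16969067490460, -4415204860853], [-57384425540843, 14930932104998]]
... * rho(b) = [[-8, -13], [-19, -31]]  ->  [[-51863647567473, -83726526689537], [175387694331782, 283138636776021]]
... * rho(a^-1) = [[4, 1], [15, 4]]  ->  [[-1463352490612947, -386769754325621], [4948630328967443, 1307942241435866]]
... * rho(a^-1) = [[4, 1], [15, 4]]  ->  [[-11654956277336103, -3010431507915431], [39413654937407762, 10180399294710907]]
... * rho(b) = [[-8, -13], [-19, -31]]  ->  [[150437848869082013, 244837808350747700], [-508736826098769329, -827969892322339023]]
tr = 150437848869082013 + -827969892322339023 = -677532043453257010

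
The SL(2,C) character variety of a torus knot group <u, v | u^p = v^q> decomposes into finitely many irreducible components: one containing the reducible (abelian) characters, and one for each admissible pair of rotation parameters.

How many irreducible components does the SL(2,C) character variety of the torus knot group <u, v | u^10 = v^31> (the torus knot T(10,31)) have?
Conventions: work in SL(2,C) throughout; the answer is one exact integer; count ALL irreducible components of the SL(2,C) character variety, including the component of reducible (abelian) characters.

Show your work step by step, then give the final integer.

For T(10,31): irreducibility forces the central element u^10 = v^31 to one of +I, -I.
On an irreducible component, tr(u) is locked at 2*cos(pi*alpha/10) for some alpha in 1..9, and tr(v) at 2*cos(pi*beta/31) for some beta in 1..30.
The two central values (-1)^alpha I and (-1)^beta I must be the same matrix, so alpha and beta share a parity.
Counting: 5 odd alphas x 15 odd betas + 4 even alphas x 15 even betas = 75 + 60 = 135.
Total: 135 irreducible-character components + 1 reducible (abelian) component = 136.

136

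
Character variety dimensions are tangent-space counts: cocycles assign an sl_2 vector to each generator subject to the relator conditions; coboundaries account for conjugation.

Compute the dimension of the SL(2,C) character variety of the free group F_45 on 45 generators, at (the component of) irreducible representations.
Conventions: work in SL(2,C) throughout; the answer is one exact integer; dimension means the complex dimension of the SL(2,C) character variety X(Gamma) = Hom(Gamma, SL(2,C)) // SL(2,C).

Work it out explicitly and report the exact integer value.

Here Gamma is free of rank 45 — no relator constrains a cocycle.
Z^1(Gamma, Ad rho) = (sl_2)^45: a cocycle is a free choice of one sl_2 vector per generator, so dim Z^1 = 3*45 = 135.
At an irreducible rho the centralizer of the image in sl_2 is 0, so the coboundary map sl_2 -> Z^1 is injective: dim B^1 = 3.
dim H^1 = 135 - 3 = 132, which is dim X.

132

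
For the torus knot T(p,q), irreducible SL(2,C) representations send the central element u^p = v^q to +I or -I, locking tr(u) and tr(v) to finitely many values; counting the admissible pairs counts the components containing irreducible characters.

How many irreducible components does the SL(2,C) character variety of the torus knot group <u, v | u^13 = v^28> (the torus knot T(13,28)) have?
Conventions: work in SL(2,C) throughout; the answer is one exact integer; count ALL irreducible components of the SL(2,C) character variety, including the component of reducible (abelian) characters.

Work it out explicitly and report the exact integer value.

163

For T(13,28): irreducibility forces the central element u^13 = v^28 to one of +I, -I.
On an irreducible component, tr(u) is locked at 2*cos(pi*alpha/13) for some alpha in 1..12, and tr(v) at 2*cos(pi*beta/28) for some beta in 1..27.
The two central values (-1)^alpha I and (-1)^beta I must be the same matrix, so alpha and beta share a parity.
count pairs: odd alpha (6 choices) x odd beta (14), plus even alpha (6) x even beta (13): 6*14 + 6*13 = 162.
Total: 162 irreducible-character components + 1 reducible (abelian) component = 163.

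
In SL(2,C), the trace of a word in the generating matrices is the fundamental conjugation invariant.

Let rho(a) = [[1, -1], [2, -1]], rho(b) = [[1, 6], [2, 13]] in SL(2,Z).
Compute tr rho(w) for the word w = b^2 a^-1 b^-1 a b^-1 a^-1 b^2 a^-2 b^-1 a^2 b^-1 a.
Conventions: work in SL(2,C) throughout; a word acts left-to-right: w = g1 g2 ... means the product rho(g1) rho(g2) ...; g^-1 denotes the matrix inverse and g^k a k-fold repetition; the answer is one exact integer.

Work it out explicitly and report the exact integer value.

rho(b) = [[1, 6], [2, 13]]
... * rho(b) = [[1, 6], [2, 13]]  ->  [[13, 84], [28, 181]]
... * rho(a^-1) = [[-1, 1], [-2, 1]]  ->  [[-181, 97], [-390, 209]]
... * rho(b^-1) = [[13, -6], [-2, 1]]  ->  [[-2547, 1183], [-5488, 2549]]
... * rho(a) = [[1, -1], [2, -1]]  ->  [[-181, 1364], [-390, 2939]]
... * rho(b^-1) = [[13, -6], [-2, 1]]  ->  [[-5081, 2450], [-10948, 5279]]
... * rho(a^-1) = [[-1, 1], [-2, 1]]  ->  [[181, -2631], [390, -5669]]
... * rho(b) = [[1, 6], [2, 13]]  ->  [[-5081, -33117], [-10948, -71357]]
... * rho(b) = [[1, 6], [2, 13]]  ->  [[-71315, -461007], [-153662, -993329]]
... * rho(a^-1) = [[-1, 1], [-2, 1]]  ->  [[993329, -532322], [2140320, -1146991]]
... * rho(a^-1) = [[-1, 1], [-2, 1]]  ->  [[71315, 461007], [153662, 993329]]
... * rho(b^-1) = [[13, -6], [-2, 1]]  ->  [[5081, 33117], [10948, 71357]]
... * rho(a) = [[1, -1], [2, -1]]  ->  [[71315, -38198], [153662, -82305]]
... * rho(a) = [[1, -1], [2, -1]]  ->  [[-5081, -33117], [-10948, -71357]]
... * rho(b^-1) = [[13, -6], [-2, 1]]  ->  [[181, -2631], [390, -5669]]
... * rho(a) = [[1, -1], [2, -1]]  ->  [[-5081, 2450], [-10948, 5279]]
tr = -5081 + 5279 = 198

198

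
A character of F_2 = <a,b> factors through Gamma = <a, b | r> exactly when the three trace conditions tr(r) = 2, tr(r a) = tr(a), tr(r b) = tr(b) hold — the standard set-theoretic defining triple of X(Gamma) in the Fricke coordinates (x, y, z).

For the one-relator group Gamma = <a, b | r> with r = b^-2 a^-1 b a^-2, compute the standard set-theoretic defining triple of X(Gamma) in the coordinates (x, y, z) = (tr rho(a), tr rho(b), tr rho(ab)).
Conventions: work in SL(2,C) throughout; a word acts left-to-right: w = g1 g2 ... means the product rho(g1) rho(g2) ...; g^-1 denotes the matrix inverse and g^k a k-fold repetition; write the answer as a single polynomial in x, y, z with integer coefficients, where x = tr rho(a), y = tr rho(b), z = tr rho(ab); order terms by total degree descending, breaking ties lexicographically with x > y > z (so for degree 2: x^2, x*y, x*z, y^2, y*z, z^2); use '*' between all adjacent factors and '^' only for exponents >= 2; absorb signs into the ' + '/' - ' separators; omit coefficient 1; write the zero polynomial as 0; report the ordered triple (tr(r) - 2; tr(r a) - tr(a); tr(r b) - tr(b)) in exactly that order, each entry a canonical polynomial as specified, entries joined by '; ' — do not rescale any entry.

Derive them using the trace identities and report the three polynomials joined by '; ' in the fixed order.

x^2*y^2*z - x^3*y - x*y^3 - x*y*z^2 + x^2*z + 3*x*y - z - 2; x*y^2*z - x^2*y - y^3 - y*z^2 + x*z - x + 3*y; x^2*y*z - x*y^2 - x*z^2 + x - y

tr(b^-1) = tr(b) = y
tr(b^-1 a) = tr(a)*tr(b) - tr(a b) = x*y - z
tr(a^-1 b^-1) = tr(b^-1)*tr(a) - tr(b^-1 a) = z
tr(a b a) = tr(a)*tr(b a) - tr(b) = x*z - y
tr(a b a b) = tr(a b)*tr(a b) - tr(1) = z^2 - 2
tr(b^-1 a b a) = tr(a b a)*tr(b) - tr(a b a b) = x*y*z - y^2 - z^2 + 2
tr(b^-1 a b a^-1) = tr(b^-1 a b)*tr(a) - tr(b^-1 a b a) = -x*y*z + x^2 + y^2 + z^2 - 2
tr(b a^-1 b^-2 a) = tr(b^-1 a b a^-1)*tr(b) - tr(b^-1 a b a^-1 b) = -x*y^2*z + x^2*y + y^3 + y*z^2 - 3*y
tr(b^-2 a^-1 b a^-1) = tr(b a^-1 b^-2)*tr(a) - tr(b a^-1 b^-2 a) = x*y^2*z - x^2*y - y^3 - y*z^2 + x*z + 3*y
tr(b^-2 a^-1 b a^-2) = tr(b^-2 a^-1 b a^-1)*tr(a) - tr(b^-2 a^-1 b) = x^2*y^2*z - x^3*y - x*y^3 - x*y*z^2 + x^2*z + 3*x*y - z
tr(a^-2 b) = tr(a^-1 b)*tr(a) - tr(a^-1 b a) = x^2*y - x*z - y
tr(a^-1 b a^-2) = tr(a^-2 b)*tr(a) - tr(a^-2 b a) = x^3*y - x^2*z - 2*x*y + z
tr(b^2) = tr(b)*tr(b) - tr(1) = y^2 - 2
tr(b^2 a) = tr(b)*tr(a b) - tr(a) = y*z - x
tr(b a^-1 b) = tr(b^2)*tr(a) - tr(b^2 a) = x*y^2 - y*z - x
tr(b a^-1 b a) = tr(b a b)*tr(a) - tr(b a b a) = x*y*z - x^2 - z^2 + 2
tr(a^-1 b a^-1 b) = tr(b a^-1 b)*tr(a) - tr(b a^-1 b a) = x^2*y^2 - 2*x*y*z + z^2 - 2
tr(a^-1 b a^-2 b) = tr(a^-1 b a^-1 b)*tr(a) - tr(a^-1 b a^-1 b a) = x^3*y^2 - 2*x^2*y*z - x*y^2 + x*z^2 + y*z - x
tr(b^-1 a^-1 b a^-2) = tr(a^-1 b a^-2)*tr(b) - tr(a^-1 b a^-2 b) = x^2*y*z - x*y^2 - x*z^2 + x
assemble the triple (tr(r) - 2; tr(r a) - x; tr(r b) - y)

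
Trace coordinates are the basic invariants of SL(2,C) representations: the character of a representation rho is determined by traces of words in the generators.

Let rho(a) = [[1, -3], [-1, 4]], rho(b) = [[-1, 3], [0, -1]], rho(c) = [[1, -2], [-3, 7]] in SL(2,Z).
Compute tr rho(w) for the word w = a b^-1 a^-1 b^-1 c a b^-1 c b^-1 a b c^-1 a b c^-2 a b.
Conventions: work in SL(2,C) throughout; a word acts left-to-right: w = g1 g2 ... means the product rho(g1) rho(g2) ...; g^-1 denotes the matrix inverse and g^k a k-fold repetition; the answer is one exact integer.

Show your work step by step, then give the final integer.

-30

rho(a) = [[1, -3], [-1, 4]]
... * rho(b^-1) = [[-1, -3], [0, -1]]  ->  [[-1, 0], [1, -1]]
... * rho(a^-1) = [[4, 3], [1, 1]]  ->  [[-4, -3], [3, 2]]
... * rho(b^-1) = [[-1, -3], [0, -1]]  ->  [[4, 15], [-3, -11]]
... * rho(c) = [[1, -2], [-3, 7]]  ->  [[-41, 97], [30, -71]]
... * rho(a) = [[1, -3], [-1, 4]]  ->  [[-138, 511], [101, -374]]
... * rho(b^-1) = [[-1, -3], [0, -1]]  ->  [[138, -97], [-101, 71]]
... * rho(c) = [[1, -2], [-3, 7]]  ->  [[429, -955], [-314, 699]]
... * rho(b^-1) = [[-1, -3], [0, -1]]  ->  [[-429, -332], [314, 243]]
... * rho(a) = [[1, -3], [-1, 4]]  ->  [[-97, -41], [71, 30]]
... * rho(b) = [[-1, 3], [0, -1]]  ->  [[97, -250], [-71, 183]]
... * rho(c^-1) = [[7, 2], [3, 1]]  ->  [[-71, -56], [52, 41]]
... * rho(a) = [[1, -3], [-1, 4]]  ->  [[-15, -11], [11, 8]]
... * rho(b) = [[-1, 3], [0, -1]]  ->  [[15, -34], [-11, 25]]
... * rho(c^-1) = [[7, 2], [3, 1]]  ->  [[3, -4], [-2, 3]]
... * rho(c^-1) = [[7, 2], [3, 1]]  ->  [[9, 2], [-5, -1]]
... * rho(a) = [[1, -3], [-1, 4]]  ->  [[7, -19], [-4, 11]]
... * rho(b) = [[-1, 3], [0, -1]]  ->  [[-7, 40], [4, -23]]
tr = -7 + -23 = -30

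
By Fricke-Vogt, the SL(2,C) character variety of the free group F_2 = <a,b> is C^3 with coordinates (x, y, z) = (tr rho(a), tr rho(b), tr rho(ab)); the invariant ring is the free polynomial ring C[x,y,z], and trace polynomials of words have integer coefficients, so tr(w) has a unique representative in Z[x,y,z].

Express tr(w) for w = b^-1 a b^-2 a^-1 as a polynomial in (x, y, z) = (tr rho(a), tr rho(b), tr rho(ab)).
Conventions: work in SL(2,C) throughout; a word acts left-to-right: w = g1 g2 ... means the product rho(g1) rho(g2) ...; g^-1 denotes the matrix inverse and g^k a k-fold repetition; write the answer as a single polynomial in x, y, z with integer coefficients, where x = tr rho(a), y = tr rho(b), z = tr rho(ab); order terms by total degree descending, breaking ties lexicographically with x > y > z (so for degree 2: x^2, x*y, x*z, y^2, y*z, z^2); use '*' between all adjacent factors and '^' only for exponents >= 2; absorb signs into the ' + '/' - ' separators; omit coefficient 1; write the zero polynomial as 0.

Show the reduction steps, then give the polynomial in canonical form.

x*y^2*z - x^2*y - y*z^2 + y

and tr(a b^-1) = tr(a)*tr(b) - tr(a b)   [inverse elimination on b] = x*y - z
next, tr(b^-1 a b^-1) = tr(a b^-1)*tr(b) - tr(a)   [inverse elimination on b] = x*y^2 - y*z - x
tr(b^-1 a b^-2) = tr(b^-1 a b^-1)*tr(b) - tr(b^-1 a)   [inverse elimination on b] = x*y^3 - y^2*z - 2*x*y + z
tr(a^2) = tr(a)*tr(a) - tr(1)   [square of a] = x^2 - 2
tr(a^2 b) = tr(a)*tr(b a) - tr(b)   [square of a] = x*z - y
next, tr(b^-1 a^2) = tr(a^2)*tr(b) - tr(a^2 b)   [inverse elimination on b] = x^2*y - x*z - y
and tr(a b^-2 a) = tr(b^-1 a^2)*tr(b) - tr(b^-1 a^2 b)   [inverse elimination on b] = x^2*y^2 - x*y*z - x^2 - y^2 + 2
tr(a b a b) = tr(a b)*tr(a b) - tr(1)   [split at a repeated a] = z^2 - 2
and tr(a b a b^-1) = tr(a b a)*tr(b) - tr(a b a b)   [inverse elimination on b] = x*y*z - y^2 - z^2 + 2
tr(a b^-2 a b) = tr(a b a b^-1)*tr(b) - tr(a b a)   [inverse elimination on b] = x*y^2*z - y^3 - y*z^2 - x*z + 3*y
and tr(b^-1 a b^-2 a) = tr(a b^-2 a)*tr(b) - tr(a b^-2 a b)   [inverse elimination on b] = x^2*y^3 - 2*x*y^2*z - x^2*y + y*z^2 + x*z - y
and tr(b^-1 a b^-2 a^-1) = tr(b^-1 a b^-2)*tr(a) - tr(b^-1 a b^-2 a)   [inverse elimination on a] = x*y^2*z - x^2*y - y*z^2 + y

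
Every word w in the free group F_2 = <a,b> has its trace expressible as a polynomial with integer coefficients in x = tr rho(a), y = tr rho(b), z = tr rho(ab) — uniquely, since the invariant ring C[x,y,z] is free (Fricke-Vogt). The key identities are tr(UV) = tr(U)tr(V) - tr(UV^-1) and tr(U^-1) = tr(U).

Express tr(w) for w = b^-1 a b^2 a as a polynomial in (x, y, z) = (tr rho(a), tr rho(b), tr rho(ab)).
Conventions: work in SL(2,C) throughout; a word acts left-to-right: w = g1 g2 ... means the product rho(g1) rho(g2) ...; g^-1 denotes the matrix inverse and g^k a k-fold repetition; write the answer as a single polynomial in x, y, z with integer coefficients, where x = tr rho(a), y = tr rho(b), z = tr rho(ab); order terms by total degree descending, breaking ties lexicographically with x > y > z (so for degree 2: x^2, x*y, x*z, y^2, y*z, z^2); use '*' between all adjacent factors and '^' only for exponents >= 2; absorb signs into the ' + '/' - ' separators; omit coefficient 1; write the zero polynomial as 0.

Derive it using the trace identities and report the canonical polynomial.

tr(a^2 b) = tr(a) tr(b a) - tr(b)   [square of a] = x*z - y
tr(a^2) = tr(a) tr(a) - tr(1)   [square of a] = x^2 - 2
next, tr(a b^2 a) = tr(b) tr(a^2 b) - tr(a^2)   [square of b] = x*y*z - x^2 - y^2 + 2
next, tr(a b a b) = tr(a b) tr(a b) - tr(1)   [split at a repeated a] = z^2 - 2
next, tr(a b^2 a b) = tr(b) tr(a b a b) - tr(a b a)   [square of b] = y*z^2 - x*z - y
next, tr(b^-1 a b^2 a) = tr(a b^2 a) tr(b) - tr(a b^2 a b)   [inverse elimination on b] = x*y^2*z - x^2*y - y^3 - y*z^2 + x*z + 3*y

x*y^2*z - x^2*y - y^3 - y*z^2 + x*z + 3*y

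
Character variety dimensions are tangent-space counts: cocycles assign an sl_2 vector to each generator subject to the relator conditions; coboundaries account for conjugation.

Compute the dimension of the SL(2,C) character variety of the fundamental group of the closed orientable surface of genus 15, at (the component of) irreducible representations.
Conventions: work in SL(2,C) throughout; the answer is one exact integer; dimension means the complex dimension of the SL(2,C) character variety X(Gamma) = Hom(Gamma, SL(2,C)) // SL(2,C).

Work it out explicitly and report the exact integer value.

84

pi_1 of the closed genus-15 surface has 30 generators bound by the single product-of-commutators relator.
A cocycle assigns one sl_2 vector per generator subject to the relator condition d_2(z) = 0: dim of the unconstrained space is 3*2g = 90.
At an irreducible rho, H^2 = coker(d_2) vanishes (Poincare duality: H^2 is dual to H^0 = invariants = 0), so d_2 is surjective onto sl_2 and dim Z^1 = 90 - 3 = 87.
dim B^1 = 3 (coboundaries, injective at irreducible rho).
Hence dim X = 87 - 3 = 84.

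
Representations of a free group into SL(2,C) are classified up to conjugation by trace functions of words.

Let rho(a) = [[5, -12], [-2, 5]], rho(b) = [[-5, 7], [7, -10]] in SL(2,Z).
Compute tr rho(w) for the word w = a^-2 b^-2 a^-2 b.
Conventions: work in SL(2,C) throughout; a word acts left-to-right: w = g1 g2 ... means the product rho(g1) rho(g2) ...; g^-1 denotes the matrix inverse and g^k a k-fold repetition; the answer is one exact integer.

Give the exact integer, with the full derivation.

6281945

rho(a^-1) = [[5, 12], [2, 5]]
... * rho(a^-1) = [[5, 12], [2, 5]]  ->  [[49, 120], [20, 49]]
... * rho(b^-1) = [[-10, -7], [-7, -5]]  ->  [[-1330, -943], [-543, -385]]
... * rho(b^-1) = [[-10, -7], [-7, -5]]  ->  [[19901, 14025], [8125, 5726]]
... * rho(a^-1) = [[5, 12], [2, 5]]  ->  [[127555, 308937], [52077, 126130]]
... * rho(a^-1) = [[5, 12], [2, 5]]  ->  [[1255649, 3075345], [512645, 1255574]]
... * rho(b) = [[-5, 7], [7, -10]]  ->  [[15249170, -21963907], [6225793, -8967225]]
tr = 15249170 + -8967225 = 6281945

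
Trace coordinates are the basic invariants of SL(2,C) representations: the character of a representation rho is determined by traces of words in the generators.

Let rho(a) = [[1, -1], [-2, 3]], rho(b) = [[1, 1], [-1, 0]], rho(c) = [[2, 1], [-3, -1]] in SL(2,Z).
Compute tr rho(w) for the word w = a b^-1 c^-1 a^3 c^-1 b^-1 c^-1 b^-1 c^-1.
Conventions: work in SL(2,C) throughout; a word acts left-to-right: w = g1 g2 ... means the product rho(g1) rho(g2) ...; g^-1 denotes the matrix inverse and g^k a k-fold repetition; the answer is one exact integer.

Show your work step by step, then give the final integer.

349

rho(a) = [[1, -1], [-2, 3]]
... * rho(b^-1) = [[0, -1], [1, 1]]  ->  [[-1, -2], [3, 5]]
... * rho(c^-1) = [[-1, -1], [3, 2]]  ->  [[-5, -3], [12, 7]]
... * rho(a) = [[1, -1], [-2, 3]]  ->  [[1, -4], [-2, 9]]
... * rho(a) = [[1, -1], [-2, 3]]  ->  [[9, -13], [-20, 29]]
... * rho(a) = [[1, -1], [-2, 3]]  ->  [[35, -48], [-78, 107]]
... * rho(c^-1) = [[-1, -1], [3, 2]]  ->  [[-179, -131], [399, 292]]
... * rho(b^-1) = [[0, -1], [1, 1]]  ->  [[-131, 48], [292, -107]]
... * rho(c^-1) = [[-1, -1], [3, 2]]  ->  [[275, 227], [-613, -506]]
... * rho(b^-1) = [[0, -1], [1, 1]]  ->  [[227, -48], [-506, 107]]
... * rho(c^-1) = [[-1, -1], [3, 2]]  ->  [[-371, -323], [827, 720]]
tr = -371 + 720 = 349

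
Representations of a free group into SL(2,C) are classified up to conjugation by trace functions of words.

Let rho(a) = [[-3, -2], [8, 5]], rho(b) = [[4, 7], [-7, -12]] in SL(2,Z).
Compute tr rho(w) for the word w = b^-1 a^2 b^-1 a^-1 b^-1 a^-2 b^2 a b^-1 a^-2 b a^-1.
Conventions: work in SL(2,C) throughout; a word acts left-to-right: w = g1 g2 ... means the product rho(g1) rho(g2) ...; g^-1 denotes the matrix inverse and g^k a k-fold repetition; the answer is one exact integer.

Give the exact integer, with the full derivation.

1719082

rho(b^-1) = [[-12, -7], [7, 4]]
... * rho(a) = [[-3, -2], [8, 5]]  ->  [[-20, -11], [11, 6]]
... * rho(a) = [[-3, -2], [8, 5]]  ->  [[-28, -15], [15, 8]]
... * rho(b^-1) = [[-12, -7], [7, 4]]  ->  [[231, 136], [-124, -73]]
... * rho(a^-1) = [[5, 2], [-8, -3]]  ->  [[67, 54], [-36, -29]]
... * rho(b^-1) = [[-12, -7], [7, 4]]  ->  [[-426, -253], [229, 136]]
... * rho(a^-1) = [[5, 2], [-8, -3]]  ->  [[-106, -93], [57, 50]]
... * rho(a^-1) = [[5, 2], [-8, -3]]  ->  [[214, 67], [-115, -36]]
... * rho(b) = [[4, 7], [-7, -12]]  ->  [[387, 694], [-208, -373]]
... * rho(b) = [[4, 7], [-7, -12]]  ->  [[-3310, -5619], [1779, 3020]]
... * rho(a) = [[-3, -2], [8, 5]]  ->  [[-35022, -21475], [18823, 11542]]
... * rho(b^-1) = [[-12, -7], [7, 4]]  ->  [[269939, 159254], [-145082, -85593]]
... * rho(a^-1) = [[5, 2], [-8, -3]]  ->  [[75663, 62116], [-40666, -33385]]
... * rho(a^-1) = [[5, 2], [-8, -3]]  ->  [[-118613, -35022], [63750, 18823]]
... * rho(b) = [[4, 7], [-7, -12]]  ->  [[-229298, -410027], [123239, 220374]]
... * rho(a^-1) = [[5, 2], [-8, -3]]  ->  [[2133726, 771485], [-1146797, -414644]]
tr = 2133726 + -414644 = 1719082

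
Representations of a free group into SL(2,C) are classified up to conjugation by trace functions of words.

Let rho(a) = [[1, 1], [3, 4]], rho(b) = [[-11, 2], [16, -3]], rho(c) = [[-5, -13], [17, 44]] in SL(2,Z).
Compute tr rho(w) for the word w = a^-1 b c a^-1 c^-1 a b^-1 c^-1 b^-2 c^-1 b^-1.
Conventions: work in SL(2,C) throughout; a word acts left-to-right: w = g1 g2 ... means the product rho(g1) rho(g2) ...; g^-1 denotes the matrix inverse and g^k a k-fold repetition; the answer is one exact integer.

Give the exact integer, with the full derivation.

rho(a^-1) = [[4, -1], [-3, 1]]
... * rho(b) = [[-11, 2], [16, -3]]  ->  [[-60, 11], [49, -9]]
... * rho(c) = [[-5, -13], [17, 44]]  ->  [[487, 1264], [-398, -1033]]
... * rho(a^-1) = [[4, -1], [-3, 1]]  ->  [[-1844, 777], [1507, -635]]
... * rho(c^-1) = [[44, 13], [-17, -5]]  ->  [[-94345, -27857], [77103, 22766]]
... * rho(a) = [[1, 1], [3, 4]]  ->  [[-177916, -205773], [145401, 168167]]
... * rho(b^-1) = [[-3, -2], [-16, -11]]  ->  [[3826116, 2619335], [-3126875, -2140639]]
... * rho(c^-1) = [[44, 13], [-17, -5]]  ->  [[123820409, 36642833], [-101191637, -29946180]]
... * rho(b^-1) = [[-3, -2], [-16, -11]]  ->  [[-957746555, -650711981], [782713791, 531791254]]
... * rho(b^-1) = [[-3, -2], [-16, -11]]  ->  [[13284631361, 9073324901], [-10856801437, -7415131376]]
... * rho(c^-1) = [[44, 13], [-17, -5]]  ->  [[430277256567, 127333583188], [-351642029836, -104062761801]]
... * rho(b^-1) = [[-3, -2], [-16, -11]]  ->  [[-3328169100709, -2261223928202], [2719930278324, 1847974439483]]
tr = -3328169100709 + 1847974439483 = -1480194661226

-1480194661226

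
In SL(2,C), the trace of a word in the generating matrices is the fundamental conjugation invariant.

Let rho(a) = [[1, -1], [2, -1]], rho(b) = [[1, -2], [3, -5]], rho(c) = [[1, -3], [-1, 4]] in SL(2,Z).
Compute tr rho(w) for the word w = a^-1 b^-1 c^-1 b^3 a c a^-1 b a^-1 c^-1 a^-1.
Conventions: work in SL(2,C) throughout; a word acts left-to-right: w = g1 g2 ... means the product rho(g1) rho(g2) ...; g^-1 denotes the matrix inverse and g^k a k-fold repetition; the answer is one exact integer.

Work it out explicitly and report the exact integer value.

rho(a^-1) = [[-1, 1], [-2, 1]]
... * rho(b^-1) = [[-5, 2], [-3, 1]]  ->  [[2, -1], [7, -3]]
... * rho(c^-1) = [[4, 3], [1, 1]]  ->  [[7, 5], [25, 18]]
... * rho(b) = [[1, -2], [3, -5]]  ->  [[22, -39], [79, -140]]
... * rho(b) = [[1, -2], [3, -5]]  ->  [[-95, 151], [-341, 542]]
... * rho(b) = [[1, -2], [3, -5]]  ->  [[358, -565], [1285, -2028]]
... * rho(a) = [[1, -1], [2, -1]]  ->  [[-772, 207], [-2771, 743]]
... * rho(c) = [[1, -3], [-1, 4]]  ->  [[-979, 3144], [-3514, 11285]]
... * rho(a^-1) = [[-1, 1], [-2, 1]]  ->  [[-5309, 2165], [-19056, 7771]]
... * rho(b) = [[1, -2], [3, -5]]  ->  [[1186, -207], [4257, -743]]
... * rho(a^-1) = [[-1, 1], [-2, 1]]  ->  [[-772, 979], [-2771, 3514]]
... * rho(c^-1) = [[4, 3], [1, 1]]  ->  [[-2109, -1337], [-7570, -4799]]
... * rho(a^-1) = [[-1, 1], [-2, 1]]  ->  [[4783, -3446], [17168, -12369]]
tr = 4783 + -12369 = -7586

-7586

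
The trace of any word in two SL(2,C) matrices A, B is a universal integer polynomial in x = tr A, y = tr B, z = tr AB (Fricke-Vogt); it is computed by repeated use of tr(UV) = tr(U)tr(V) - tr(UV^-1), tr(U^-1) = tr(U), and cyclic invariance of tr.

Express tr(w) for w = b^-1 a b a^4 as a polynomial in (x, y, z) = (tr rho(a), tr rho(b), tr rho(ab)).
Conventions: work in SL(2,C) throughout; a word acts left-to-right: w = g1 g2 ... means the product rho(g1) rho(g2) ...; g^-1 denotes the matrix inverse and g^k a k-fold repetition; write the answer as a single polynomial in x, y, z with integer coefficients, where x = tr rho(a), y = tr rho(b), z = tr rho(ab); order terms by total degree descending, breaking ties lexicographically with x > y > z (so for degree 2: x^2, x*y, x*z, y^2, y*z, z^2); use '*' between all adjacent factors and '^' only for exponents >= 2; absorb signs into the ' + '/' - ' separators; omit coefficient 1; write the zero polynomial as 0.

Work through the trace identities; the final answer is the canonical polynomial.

x^4*y*z - x^3*y^2 - x^3*z^2 - 2*x^2*y*z + x^3 + 2*x*y^2 + 2*x*z^2 - 3*x

trace(b a^2) = trace(a) * trace(b a) - trace(b) = x*z - y
trace(b a^3) = trace(a) * trace(b a^2) - trace(b a) = x^2*z - x*y - z
trace(a^3 b a) = trace(a) * trace(b a^3) - trace(b a^2) = x^3*z - x^2*y - 2*x*z + y
trace(a b a^4) = trace(a) * trace(a^3 b a) - trace(a^3 b) = x^4*z - x^3*y - 3*x^2*z + 2*x*y + z
trace(b a b a) = trace(a b) * trace(a b) - trace(1)   [split at repeated a] = z^2 - 2
trace(b a b) = trace(b) * trace(a b) - trace(a) = y*z - x
trace(a b a b a) = trace(a) * trace(b a b a) - trace(b a b) = x*z^2 - y*z - x
trace(b a b a^3) = trace(a) * trace(a b a b a) - trace(a b a b) = x^2*z^2 - x*y*z - x^2 - z^2 + 2
trace(a b a^4 b) = trace(a) * trace(b a b a^3) - trace(b a b a^2) = x^3*z^2 - x^2*y*z - x^3 - 2*x*z^2 + y*z + 3*x
trace(b^-1 a b a^4) = trace(a b a^4) * trace(b) - trace(a b a^4 b) = x^4*y*z - x^3*y^2 - x^3*z^2 - 2*x^2*y*z + x^3 + 2*x*y^2 + 2*x*z^2 - 3*x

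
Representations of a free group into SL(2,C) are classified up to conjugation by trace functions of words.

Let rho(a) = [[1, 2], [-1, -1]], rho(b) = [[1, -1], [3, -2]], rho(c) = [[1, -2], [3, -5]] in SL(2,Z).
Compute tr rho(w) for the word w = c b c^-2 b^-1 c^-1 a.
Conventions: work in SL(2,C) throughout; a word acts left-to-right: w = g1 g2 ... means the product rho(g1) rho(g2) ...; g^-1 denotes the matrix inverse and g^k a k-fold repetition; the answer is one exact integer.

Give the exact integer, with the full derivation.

-844

rho(c) = [[1, -2], [3, -5]]
... * rho(b) = [[1, -1], [3, -2]]  ->  [[-5, 3], [-12, 7]]
... * rho(c^-1) = [[-5, 2], [-3, 1]]  ->  [[16, -7], [39, -17]]
... * rho(c^-1) = [[-5, 2], [-3, 1]]  ->  [[-59, 25], [-144, 61]]
... * rho(b^-1) = [[-2, 1], [-3, 1]]  ->  [[43, -34], [105, -83]]
... * rho(c^-1) = [[-5, 2], [-3, 1]]  ->  [[-113, 52], [-276, 127]]
... * rho(a) = [[1, 2], [-1, -1]]  ->  [[-165, -278], [-403, -679]]
tr = -165 + -679 = -844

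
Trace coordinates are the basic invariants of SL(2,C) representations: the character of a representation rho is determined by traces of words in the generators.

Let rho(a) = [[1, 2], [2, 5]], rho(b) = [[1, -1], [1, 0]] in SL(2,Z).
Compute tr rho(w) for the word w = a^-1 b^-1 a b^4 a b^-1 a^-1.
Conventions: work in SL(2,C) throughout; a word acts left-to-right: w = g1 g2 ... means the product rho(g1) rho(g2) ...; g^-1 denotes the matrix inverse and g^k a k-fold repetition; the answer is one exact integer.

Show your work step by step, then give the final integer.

rho(a^-1) = [[5, -2], [-2, 1]]
... * rho(b^-1) = [[0, 1], [-1, 1]]  ->  [[2, 3], [-1, -1]]
... * rho(a) = [[1, 2], [2, 5]]  ->  [[8, 19], [-3, -7]]
... * rho(b) = [[1, -1], [1, 0]]  ->  [[27, -8], [-10, 3]]
... * rho(b) = [[1, -1], [1, 0]]  ->  [[19, -27], [-7, 10]]
... * rho(b) = [[1, -1], [1, 0]]  ->  [[-8, -19], [3, 7]]
... * rho(b) = [[1, -1], [1, 0]]  ->  [[-27, 8], [10, -3]]
... * rho(a) = [[1, 2], [2, 5]]  ->  [[-11, -14], [4, 5]]
... * rho(b^-1) = [[0, 1], [-1, 1]]  ->  [[14, -25], [-5, 9]]
... * rho(a^-1) = [[5, -2], [-2, 1]]  ->  [[120, -53], [-43, 19]]
tr = 120 + 19 = 139

139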